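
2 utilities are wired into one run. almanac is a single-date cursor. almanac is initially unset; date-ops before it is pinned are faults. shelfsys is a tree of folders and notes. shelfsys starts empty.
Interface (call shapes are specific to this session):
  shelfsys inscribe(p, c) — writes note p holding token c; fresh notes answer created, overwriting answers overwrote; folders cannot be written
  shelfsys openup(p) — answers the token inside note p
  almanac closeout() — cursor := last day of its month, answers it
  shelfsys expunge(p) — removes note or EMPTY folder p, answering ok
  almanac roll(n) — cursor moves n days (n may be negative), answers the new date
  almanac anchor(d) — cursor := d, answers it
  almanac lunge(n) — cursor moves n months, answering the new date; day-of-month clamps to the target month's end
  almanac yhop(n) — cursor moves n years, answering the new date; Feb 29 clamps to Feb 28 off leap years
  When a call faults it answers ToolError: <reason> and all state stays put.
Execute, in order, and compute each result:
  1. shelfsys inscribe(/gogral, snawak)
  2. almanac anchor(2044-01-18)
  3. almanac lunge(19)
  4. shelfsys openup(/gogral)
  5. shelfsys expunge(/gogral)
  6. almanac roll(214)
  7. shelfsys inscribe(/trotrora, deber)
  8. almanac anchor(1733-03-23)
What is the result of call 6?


>>> shelfsys inscribe p: /gogral c: snawak
:: created
>>> almanac anchor d: 2044-01-18
:: 2044-01-18
>>> almanac lunge n: 19
:: 2045-08-18
>>> shelfsys openup p: /gogral
:: snawak
>>> shelfsys expunge p: /gogral
:: ok
>>> almanac roll n: 214
:: 2046-03-20
>>> shelfsys inscribe p: /trotrora c: deber
:: created
>>> almanac anchor d: 1733-03-23
:: 1733-03-23

Answer: 2046-03-20


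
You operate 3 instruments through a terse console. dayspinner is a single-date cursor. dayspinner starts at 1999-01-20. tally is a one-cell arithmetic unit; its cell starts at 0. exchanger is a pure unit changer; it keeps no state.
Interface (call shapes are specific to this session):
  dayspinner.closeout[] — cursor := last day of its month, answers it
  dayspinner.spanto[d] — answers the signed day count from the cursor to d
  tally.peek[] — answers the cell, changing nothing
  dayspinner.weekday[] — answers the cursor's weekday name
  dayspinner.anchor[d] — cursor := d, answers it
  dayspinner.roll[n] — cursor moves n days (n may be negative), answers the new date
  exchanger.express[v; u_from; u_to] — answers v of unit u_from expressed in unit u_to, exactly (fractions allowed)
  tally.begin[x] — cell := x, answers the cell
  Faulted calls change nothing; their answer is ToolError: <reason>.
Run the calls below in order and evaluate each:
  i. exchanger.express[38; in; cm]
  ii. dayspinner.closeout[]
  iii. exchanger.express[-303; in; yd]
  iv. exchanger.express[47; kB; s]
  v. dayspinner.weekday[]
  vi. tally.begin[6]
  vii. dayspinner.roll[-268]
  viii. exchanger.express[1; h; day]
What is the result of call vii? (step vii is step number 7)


> exchanger.express 38 in cm
[out] 2413/25
> dayspinner.closeout
[out] 1999-01-31
> exchanger.express -303 in yd
[out] -101/12
> exchanger.express 47 kB s
[out] ToolError: incompatible units
> dayspinner.weekday
[out] Sunday
> tally.begin 6
[out] 6
> dayspinner.roll -268
[out] 1998-05-08
> exchanger.express 1 h day
[out] 1/24

Answer: 1998-05-08


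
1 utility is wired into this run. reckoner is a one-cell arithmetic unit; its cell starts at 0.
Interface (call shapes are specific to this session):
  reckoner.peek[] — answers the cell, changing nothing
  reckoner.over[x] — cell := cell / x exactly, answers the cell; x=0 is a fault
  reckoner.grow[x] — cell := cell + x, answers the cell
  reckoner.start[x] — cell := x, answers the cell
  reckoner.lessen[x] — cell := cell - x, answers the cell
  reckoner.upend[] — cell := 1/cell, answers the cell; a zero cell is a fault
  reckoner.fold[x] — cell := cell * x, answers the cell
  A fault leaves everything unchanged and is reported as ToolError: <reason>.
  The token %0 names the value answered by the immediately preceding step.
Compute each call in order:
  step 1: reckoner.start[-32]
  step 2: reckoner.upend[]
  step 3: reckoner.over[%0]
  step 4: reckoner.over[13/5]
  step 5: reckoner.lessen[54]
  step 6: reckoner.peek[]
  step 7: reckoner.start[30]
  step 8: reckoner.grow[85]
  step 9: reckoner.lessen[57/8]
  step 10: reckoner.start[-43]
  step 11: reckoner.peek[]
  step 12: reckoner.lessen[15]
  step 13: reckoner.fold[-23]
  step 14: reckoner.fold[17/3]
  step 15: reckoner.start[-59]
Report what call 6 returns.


>> reckoner.start(x=-32)
<< -32
>> reckoner.upend()
<< -1/32
>> reckoner.over(x=%0)
<< 1
>> reckoner.over(x=13/5)
<< 5/13
>> reckoner.lessen(x=54)
<< -697/13
>> reckoner.peek()
<< -697/13
>> reckoner.start(x=30)
<< 30
>> reckoner.grow(x=85)
<< 115
>> reckoner.lessen(x=57/8)
<< 863/8
>> reckoner.start(x=-43)
<< -43
>> reckoner.peek()
<< -43
>> reckoner.lessen(x=15)
<< -58
>> reckoner.fold(x=-23)
<< 1334
>> reckoner.fold(x=17/3)
<< 22678/3
>> reckoner.start(x=-59)
<< -59

Answer: -697/13


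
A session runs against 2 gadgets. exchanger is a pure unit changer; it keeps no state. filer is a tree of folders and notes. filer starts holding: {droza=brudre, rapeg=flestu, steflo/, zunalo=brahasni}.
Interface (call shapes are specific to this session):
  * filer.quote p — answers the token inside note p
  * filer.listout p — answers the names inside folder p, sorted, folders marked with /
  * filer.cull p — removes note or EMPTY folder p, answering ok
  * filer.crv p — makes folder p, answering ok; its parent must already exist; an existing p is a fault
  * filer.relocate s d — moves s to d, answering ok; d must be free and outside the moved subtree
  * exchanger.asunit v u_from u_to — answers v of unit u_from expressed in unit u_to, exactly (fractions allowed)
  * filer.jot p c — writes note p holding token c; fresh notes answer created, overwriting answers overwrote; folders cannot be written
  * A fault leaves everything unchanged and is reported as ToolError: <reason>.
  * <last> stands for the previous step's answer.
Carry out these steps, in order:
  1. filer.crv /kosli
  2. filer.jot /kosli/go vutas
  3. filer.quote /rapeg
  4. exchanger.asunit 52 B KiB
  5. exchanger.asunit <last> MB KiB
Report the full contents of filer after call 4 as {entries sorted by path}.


Act: filer.crv[p=/kosli]
Obs: ok
Act: filer.jot[p=/kosli/go; c=vutas]
Obs: created
Act: filer.quote[p=/rapeg]
Obs: flestu
Act: exchanger.asunit[v=52; u_from=B; u_to=KiB]
Obs: 13/256
Act: exchanger.asunit[v=<last>; u_from=MB; u_to=KiB]
Obs: 203125/4096

Answer: {droza=brudre, kosli/, kosli/go=vutas, rapeg=flestu, steflo/, zunalo=brahasni}


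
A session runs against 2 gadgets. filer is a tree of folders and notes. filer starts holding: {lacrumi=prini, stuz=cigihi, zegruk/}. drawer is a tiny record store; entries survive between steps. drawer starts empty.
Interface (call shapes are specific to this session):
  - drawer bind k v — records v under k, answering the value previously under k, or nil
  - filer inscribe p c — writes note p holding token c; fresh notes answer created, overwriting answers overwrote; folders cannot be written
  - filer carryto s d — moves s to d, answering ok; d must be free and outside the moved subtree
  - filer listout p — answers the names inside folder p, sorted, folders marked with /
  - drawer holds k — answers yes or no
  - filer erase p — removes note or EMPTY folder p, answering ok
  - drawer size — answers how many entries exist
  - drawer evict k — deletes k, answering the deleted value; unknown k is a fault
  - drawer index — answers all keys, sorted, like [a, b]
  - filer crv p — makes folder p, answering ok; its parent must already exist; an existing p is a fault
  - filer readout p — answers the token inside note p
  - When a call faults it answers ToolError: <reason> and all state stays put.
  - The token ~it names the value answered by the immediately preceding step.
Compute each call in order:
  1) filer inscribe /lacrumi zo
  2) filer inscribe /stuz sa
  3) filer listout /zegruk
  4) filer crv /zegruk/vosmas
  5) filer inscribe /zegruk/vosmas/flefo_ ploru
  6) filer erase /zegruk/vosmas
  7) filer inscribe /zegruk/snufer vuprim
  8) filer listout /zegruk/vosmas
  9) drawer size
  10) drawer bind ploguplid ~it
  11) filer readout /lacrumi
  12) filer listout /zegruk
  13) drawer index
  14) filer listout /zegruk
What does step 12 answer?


Answer: [snufer, vosmas/]

Derivation:
CALL filer inscribe[p: /lacrumi; c: zo]
RET  overwrote
CALL filer inscribe[p: /stuz; c: sa]
RET  overwrote
CALL filer listout[p: /zegruk]
RET  []
CALL filer crv[p: /zegruk/vosmas]
RET  ok
CALL filer inscribe[p: /zegruk/vosmas/flefo_; c: ploru]
RET  created
CALL filer erase[p: /zegruk/vosmas]
RET  ToolError: not empty
CALL filer inscribe[p: /zegruk/snufer; c: vuprim]
RET  created
CALL filer listout[p: /zegruk/vosmas]
RET  [flefo_]
CALL drawer size[]
RET  0
CALL drawer bind[k: ploguplid; v: ~it]
RET  nil
CALL filer readout[p: /lacrumi]
RET  zo
CALL filer listout[p: /zegruk]
RET  [snufer, vosmas/]
CALL drawer index[]
RET  [ploguplid]
CALL filer listout[p: /zegruk]
RET  [snufer, vosmas/]


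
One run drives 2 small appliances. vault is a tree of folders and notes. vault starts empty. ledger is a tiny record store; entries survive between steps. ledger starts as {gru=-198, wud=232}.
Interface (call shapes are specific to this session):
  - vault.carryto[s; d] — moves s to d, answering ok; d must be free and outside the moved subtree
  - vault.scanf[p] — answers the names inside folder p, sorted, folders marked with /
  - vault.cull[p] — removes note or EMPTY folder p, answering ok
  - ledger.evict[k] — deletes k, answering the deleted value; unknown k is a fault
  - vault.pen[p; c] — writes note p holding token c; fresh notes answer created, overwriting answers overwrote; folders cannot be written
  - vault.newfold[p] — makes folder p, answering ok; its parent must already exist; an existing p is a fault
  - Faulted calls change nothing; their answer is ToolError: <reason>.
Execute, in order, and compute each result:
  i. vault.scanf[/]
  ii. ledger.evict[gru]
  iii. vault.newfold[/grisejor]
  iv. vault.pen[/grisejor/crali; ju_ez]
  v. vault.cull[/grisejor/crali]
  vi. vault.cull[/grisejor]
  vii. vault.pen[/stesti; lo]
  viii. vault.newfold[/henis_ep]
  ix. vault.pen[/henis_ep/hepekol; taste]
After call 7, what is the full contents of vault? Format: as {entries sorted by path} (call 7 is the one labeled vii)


Answer: {stesti=lo}

Derivation:
==> scanf(p=/)
<== []
==> evict(k=gru)
<== -198
==> newfold(p=/grisejor)
<== ok
==> pen(p=/grisejor/crali, c=ju_ez)
<== created
==> cull(p=/grisejor/crali)
<== ok
==> cull(p=/grisejor)
<== ok
==> pen(p=/stesti, c=lo)
<== created
==> newfold(p=/henis_ep)
<== ok
==> pen(p=/henis_ep/hepekol, c=taste)
<== created


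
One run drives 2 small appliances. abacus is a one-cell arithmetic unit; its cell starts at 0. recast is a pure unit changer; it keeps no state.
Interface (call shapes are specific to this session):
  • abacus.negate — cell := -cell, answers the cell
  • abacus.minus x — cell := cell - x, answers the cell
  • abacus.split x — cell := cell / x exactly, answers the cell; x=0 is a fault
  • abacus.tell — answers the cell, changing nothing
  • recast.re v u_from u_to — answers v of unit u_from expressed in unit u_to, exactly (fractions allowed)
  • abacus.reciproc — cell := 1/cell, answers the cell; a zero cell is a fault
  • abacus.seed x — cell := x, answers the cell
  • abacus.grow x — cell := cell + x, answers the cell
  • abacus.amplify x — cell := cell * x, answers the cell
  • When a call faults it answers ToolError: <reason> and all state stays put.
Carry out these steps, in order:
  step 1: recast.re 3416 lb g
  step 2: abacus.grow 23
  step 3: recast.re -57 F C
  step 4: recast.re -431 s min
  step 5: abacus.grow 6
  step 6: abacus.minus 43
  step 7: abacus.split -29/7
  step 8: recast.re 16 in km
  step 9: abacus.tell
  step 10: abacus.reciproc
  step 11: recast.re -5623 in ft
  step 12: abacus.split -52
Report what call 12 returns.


Answer: -29/5096

Derivation:
>>> recast.re v→3416 u_from→lb u_to→g
[out] 19368394199/12500
>>> abacus.grow x→23
[out] 23
>>> recast.re v→-57 u_from→F u_to→C
[out] -445/9
>>> recast.re v→-431 u_from→s u_to→min
[out] -431/60
>>> abacus.grow x→6
[out] 29
>>> abacus.minus x→43
[out] -14
>>> abacus.split x→-29/7
[out] 98/29
>>> recast.re v→16 u_from→in u_to→km
[out] 127/312500
>>> abacus.tell
[out] 98/29
>>> abacus.reciproc
[out] 29/98
>>> recast.re v→-5623 u_from→in u_to→ft
[out] -5623/12
>>> abacus.split x→-52
[out] -29/5096


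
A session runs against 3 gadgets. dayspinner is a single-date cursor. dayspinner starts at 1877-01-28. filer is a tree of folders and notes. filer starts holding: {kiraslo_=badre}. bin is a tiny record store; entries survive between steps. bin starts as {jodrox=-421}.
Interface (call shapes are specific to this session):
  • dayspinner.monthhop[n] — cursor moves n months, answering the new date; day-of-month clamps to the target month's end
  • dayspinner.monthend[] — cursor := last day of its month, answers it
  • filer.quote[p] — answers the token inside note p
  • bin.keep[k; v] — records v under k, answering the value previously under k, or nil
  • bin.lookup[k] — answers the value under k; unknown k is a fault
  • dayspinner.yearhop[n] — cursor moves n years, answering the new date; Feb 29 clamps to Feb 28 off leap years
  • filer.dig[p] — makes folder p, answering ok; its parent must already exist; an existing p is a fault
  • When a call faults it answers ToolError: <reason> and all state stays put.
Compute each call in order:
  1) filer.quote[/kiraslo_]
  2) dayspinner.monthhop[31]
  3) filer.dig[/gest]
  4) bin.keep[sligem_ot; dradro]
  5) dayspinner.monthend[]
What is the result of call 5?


Answer: 1879-08-31

Derivation:
! 1. filer.quote(p=/kiraslo_) -> badre
! 2. dayspinner.monthhop(n=31) -> 1879-08-28
! 3. filer.dig(p=/gest) -> ok
! 4. bin.keep(k=sligem_ot, v=dradro) -> nil
! 5. dayspinner.monthend() -> 1879-08-31


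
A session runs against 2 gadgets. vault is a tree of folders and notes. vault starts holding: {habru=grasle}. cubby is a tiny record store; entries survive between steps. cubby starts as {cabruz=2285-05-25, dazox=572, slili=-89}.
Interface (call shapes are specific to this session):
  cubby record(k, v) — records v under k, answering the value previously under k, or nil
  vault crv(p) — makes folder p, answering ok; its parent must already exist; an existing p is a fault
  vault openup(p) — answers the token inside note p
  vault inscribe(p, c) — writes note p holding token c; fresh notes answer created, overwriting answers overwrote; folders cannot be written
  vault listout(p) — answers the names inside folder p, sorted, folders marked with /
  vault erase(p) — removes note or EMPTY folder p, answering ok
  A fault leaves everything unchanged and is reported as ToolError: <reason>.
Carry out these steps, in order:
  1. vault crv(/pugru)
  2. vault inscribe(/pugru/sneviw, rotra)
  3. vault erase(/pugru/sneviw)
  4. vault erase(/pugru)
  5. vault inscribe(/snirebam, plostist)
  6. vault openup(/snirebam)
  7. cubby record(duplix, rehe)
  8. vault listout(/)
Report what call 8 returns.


-> vault crv(p='/pugru')
<- ok
-> vault inscribe(p='/pugru/sneviw', c='rotra')
<- created
-> vault erase(p='/pugru/sneviw')
<- ok
-> vault erase(p='/pugru')
<- ok
-> vault inscribe(p='/snirebam', c='plostist')
<- created
-> vault openup(p='/snirebam')
<- plostist
-> cubby record(k='duplix', v='rehe')
<- nil
-> vault listout(p='/')
<- [habru, snirebam]

Answer: [habru, snirebam]


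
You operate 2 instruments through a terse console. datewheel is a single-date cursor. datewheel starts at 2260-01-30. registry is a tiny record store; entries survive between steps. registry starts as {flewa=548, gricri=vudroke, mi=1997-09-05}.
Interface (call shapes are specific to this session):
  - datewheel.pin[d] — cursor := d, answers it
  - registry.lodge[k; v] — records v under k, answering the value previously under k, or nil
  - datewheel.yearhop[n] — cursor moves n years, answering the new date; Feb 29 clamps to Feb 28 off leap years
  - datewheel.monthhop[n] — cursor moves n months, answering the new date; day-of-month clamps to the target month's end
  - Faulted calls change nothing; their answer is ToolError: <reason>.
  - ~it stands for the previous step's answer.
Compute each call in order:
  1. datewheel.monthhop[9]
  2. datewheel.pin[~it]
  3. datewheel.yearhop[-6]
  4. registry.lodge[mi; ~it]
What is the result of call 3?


>>> datewheel.monthhop n: 9
= 2260-10-30
>>> datewheel.pin d: ~it
= 2260-10-30
>>> datewheel.yearhop n: -6
= 2254-10-30
>>> registry.lodge k: mi v: ~it
= 1997-09-05

Answer: 2254-10-30


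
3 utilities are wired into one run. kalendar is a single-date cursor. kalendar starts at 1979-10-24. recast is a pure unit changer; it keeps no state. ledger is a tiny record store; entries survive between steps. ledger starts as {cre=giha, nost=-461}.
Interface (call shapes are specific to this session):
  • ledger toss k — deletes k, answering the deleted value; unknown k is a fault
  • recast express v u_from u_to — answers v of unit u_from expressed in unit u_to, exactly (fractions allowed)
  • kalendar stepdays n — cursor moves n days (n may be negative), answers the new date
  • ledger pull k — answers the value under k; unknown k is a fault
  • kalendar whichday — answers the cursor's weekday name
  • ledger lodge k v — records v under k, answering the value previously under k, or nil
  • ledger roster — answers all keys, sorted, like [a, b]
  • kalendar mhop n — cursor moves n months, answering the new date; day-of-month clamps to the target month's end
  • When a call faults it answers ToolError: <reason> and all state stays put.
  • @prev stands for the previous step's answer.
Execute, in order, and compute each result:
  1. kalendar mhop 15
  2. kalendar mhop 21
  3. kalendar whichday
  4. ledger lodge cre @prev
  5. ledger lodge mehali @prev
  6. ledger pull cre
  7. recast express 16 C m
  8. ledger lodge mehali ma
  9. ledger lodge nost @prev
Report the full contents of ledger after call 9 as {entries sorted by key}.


Answer: {cre=Sunday, mehali=ma, nost=giha}

Derivation:
// kalendar mhop(n='15') -> 1981-01-24
// kalendar mhop(n='21') -> 1982-10-24
// kalendar whichday() -> Sunday
// ledger lodge(k='cre', v='@prev') -> giha
// ledger lodge(k='mehali', v='@prev') -> nil
// ledger pull(k='cre') -> Sunday
// recast express(v='16', u_from='C', u_to='m') -> ToolError: incompatible units
// ledger lodge(k='mehali', v='ma') -> giha
// ledger lodge(k='nost', v='@prev') -> -461


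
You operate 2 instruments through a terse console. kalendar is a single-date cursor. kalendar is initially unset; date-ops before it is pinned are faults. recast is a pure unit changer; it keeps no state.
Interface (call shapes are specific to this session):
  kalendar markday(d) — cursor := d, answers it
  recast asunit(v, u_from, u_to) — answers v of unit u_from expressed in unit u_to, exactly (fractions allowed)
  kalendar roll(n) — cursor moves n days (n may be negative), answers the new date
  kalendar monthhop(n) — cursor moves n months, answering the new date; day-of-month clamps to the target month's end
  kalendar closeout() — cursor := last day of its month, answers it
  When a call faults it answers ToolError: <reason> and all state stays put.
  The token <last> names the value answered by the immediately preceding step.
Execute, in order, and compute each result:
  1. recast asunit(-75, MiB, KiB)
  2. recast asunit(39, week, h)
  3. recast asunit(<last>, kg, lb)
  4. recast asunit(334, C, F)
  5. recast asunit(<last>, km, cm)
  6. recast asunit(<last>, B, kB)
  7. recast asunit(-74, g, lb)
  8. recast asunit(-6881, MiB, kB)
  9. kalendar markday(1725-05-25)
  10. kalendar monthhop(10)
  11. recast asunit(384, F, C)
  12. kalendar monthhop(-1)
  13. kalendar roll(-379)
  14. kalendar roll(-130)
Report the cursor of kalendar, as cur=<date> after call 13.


Answer: cur=1725-02-11

Derivation:
·→ recast asunit(v='-75', u_from='MiB', u_to='KiB')
·← -76800
·→ recast asunit(v='39', u_from='week', u_to='h')
·← 6552
·→ recast asunit(v='<last>', u_from='kg', u_to='lb')
·← 93600000000/6479891
·→ recast asunit(v='334', u_from='C', u_to='F')
·← 3166/5
·→ recast asunit(v='<last>', u_from='km', u_to='cm')
·← 63320000
·→ recast asunit(v='<last>', u_from='B', u_to='kB')
·← 63320
·→ recast asunit(v='-74', u_from='g', u_to='lb')
·← -7400000/45359237
·→ recast asunit(v='-6881', u_from='MiB', u_to='kB')
·← -901906432/125
·→ kalendar markday(d='1725-05-25')
·← 1725-05-25
·→ kalendar monthhop(n='10')
·← 1726-03-25
·→ recast asunit(v='384', u_from='F', u_to='C')
·← 1760/9
·→ kalendar monthhop(n='-1')
·← 1726-02-25
·→ kalendar roll(n='-379')
·← 1725-02-11
·→ kalendar roll(n='-130')
·← 1724-10-04


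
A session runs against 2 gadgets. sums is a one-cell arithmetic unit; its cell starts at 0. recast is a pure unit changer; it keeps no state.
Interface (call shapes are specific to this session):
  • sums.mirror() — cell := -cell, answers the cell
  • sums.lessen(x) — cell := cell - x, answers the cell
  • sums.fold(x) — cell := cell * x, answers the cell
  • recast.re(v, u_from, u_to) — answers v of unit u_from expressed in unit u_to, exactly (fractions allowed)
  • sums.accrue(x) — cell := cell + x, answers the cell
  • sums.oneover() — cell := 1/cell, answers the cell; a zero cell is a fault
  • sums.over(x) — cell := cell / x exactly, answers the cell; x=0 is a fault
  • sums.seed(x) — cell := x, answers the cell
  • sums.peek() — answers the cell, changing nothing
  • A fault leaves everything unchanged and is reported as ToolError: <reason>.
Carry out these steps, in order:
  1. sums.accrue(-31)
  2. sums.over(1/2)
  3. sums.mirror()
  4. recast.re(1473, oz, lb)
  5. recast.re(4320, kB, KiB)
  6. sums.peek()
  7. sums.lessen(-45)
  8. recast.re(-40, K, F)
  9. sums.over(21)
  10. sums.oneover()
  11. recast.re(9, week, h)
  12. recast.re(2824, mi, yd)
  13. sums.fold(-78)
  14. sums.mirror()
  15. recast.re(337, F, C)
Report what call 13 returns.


·→ accrue(x: -31)
·← -31
·→ over(x: 1/2)
·← -62
·→ mirror()
·← 62
·→ re(v: 1473, u_from: oz, u_to: lb)
·← 1473/16
·→ re(v: 4320, u_from: kB, u_to: KiB)
·← 16875/4
·→ peek()
·← 62
·→ lessen(x: -45)
·← 107
·→ re(v: -40, u_from: K, u_to: F)
·← -53167/100
·→ over(x: 21)
·← 107/21
·→ oneover()
·← 21/107
·→ re(v: 9, u_from: week, u_to: h)
·← 1512
·→ re(v: 2824, u_from: mi, u_to: yd)
·← 4970240
·→ fold(x: -78)
·← -1638/107
·→ mirror()
·← 1638/107
·→ re(v: 337, u_from: F, u_to: C)
·← 1525/9

Answer: -1638/107


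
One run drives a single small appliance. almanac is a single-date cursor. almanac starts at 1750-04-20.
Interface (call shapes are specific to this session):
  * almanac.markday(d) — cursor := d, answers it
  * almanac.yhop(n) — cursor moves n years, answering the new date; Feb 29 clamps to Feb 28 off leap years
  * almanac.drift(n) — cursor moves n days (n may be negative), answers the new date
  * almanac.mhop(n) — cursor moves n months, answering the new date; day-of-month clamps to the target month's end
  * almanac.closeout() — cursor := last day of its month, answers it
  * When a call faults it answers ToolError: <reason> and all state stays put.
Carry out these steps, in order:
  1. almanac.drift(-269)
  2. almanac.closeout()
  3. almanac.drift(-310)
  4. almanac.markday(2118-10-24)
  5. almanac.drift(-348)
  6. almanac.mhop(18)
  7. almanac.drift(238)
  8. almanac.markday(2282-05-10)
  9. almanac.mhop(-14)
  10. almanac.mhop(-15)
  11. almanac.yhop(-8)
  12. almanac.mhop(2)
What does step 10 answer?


Answer: 2279-12-10

Derivation:
-> almanac.drift(n='-269')
<- 1749-07-25
-> almanac.closeout()
<- 1749-07-31
-> almanac.drift(n='-310')
<- 1748-09-24
-> almanac.markday(d='2118-10-24')
<- 2118-10-24
-> almanac.drift(n='-348')
<- 2117-11-10
-> almanac.mhop(n='18')
<- 2119-05-10
-> almanac.drift(n='238')
<- 2120-01-03
-> almanac.markday(d='2282-05-10')
<- 2282-05-10
-> almanac.mhop(n='-14')
<- 2281-03-10
-> almanac.mhop(n='-15')
<- 2279-12-10
-> almanac.yhop(n='-8')
<- 2271-12-10
-> almanac.mhop(n='2')
<- 2272-02-10


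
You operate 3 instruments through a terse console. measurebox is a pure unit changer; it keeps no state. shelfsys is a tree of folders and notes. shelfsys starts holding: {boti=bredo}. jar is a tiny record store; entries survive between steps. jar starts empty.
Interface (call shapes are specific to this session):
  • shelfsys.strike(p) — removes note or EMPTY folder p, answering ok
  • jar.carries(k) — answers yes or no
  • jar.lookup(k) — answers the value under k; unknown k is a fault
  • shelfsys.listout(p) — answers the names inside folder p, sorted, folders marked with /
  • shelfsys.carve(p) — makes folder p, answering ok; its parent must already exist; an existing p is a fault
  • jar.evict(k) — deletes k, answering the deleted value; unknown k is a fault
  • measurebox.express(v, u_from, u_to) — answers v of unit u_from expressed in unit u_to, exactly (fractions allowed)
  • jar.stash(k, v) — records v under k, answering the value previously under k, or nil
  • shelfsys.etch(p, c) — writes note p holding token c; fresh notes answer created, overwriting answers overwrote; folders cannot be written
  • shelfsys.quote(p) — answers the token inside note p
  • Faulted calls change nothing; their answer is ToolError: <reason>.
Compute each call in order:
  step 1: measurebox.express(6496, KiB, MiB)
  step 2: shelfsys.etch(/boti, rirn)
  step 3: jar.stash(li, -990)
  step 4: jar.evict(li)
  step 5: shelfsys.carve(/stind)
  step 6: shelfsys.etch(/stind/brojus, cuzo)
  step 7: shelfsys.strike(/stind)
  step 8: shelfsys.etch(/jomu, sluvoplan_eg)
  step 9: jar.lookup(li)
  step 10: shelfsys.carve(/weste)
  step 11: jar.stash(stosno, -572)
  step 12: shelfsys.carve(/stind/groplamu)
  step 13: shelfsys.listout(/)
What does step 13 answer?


Do: express[v='6496'; u_from='KiB'; u_to='MiB']
See: 203/32
Do: etch[p='/boti'; c='rirn']
See: overwrote
Do: stash[k='li'; v='-990']
See: nil
Do: evict[k='li']
See: -990
Do: carve[p='/stind']
See: ok
Do: etch[p='/stind/brojus'; c='cuzo']
See: created
Do: strike[p='/stind']
See: ToolError: not empty
Do: etch[p='/jomu'; c='sluvoplan_eg']
See: created
Do: lookup[k='li']
See: ToolError: no such key li
Do: carve[p='/weste']
See: ok
Do: stash[k='stosno'; v='-572']
See: nil
Do: carve[p='/stind/groplamu']
See: ok
Do: listout[p='/']
See: [boti, jomu, stind/, weste/]

Answer: [boti, jomu, stind/, weste/]


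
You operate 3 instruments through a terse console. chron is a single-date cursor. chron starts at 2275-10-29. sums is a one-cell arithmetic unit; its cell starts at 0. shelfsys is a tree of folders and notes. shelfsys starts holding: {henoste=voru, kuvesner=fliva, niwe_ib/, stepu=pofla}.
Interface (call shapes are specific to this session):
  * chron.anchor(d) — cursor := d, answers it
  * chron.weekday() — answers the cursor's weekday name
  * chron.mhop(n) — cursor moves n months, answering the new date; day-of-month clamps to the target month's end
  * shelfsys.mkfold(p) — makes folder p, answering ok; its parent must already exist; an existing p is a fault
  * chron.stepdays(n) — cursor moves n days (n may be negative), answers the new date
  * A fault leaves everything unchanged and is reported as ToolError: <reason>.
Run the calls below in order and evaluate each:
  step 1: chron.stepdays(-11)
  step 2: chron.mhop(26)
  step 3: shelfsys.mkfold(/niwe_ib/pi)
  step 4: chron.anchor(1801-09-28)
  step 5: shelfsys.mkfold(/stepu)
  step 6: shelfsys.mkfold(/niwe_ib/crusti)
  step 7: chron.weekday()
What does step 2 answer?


Now I run chron.stepdays with n→-11, and get 2275-10-18.
Now I run chron.mhop with n→26, yielding 2277-12-18.
I invoke shelfsys.mkfold with p→/niwe_ib/pi, and observe ok.
I call chron.anchor with d→1801-09-28, giving 1801-09-28.
I use shelfsys.mkfold with p→/stepu: ToolError: exists.
I run shelfsys.mkfold with p→/niwe_ib/crusti, and observe ok.
Next I call chron.weekday, — result: Monday.

Answer: 2277-12-18


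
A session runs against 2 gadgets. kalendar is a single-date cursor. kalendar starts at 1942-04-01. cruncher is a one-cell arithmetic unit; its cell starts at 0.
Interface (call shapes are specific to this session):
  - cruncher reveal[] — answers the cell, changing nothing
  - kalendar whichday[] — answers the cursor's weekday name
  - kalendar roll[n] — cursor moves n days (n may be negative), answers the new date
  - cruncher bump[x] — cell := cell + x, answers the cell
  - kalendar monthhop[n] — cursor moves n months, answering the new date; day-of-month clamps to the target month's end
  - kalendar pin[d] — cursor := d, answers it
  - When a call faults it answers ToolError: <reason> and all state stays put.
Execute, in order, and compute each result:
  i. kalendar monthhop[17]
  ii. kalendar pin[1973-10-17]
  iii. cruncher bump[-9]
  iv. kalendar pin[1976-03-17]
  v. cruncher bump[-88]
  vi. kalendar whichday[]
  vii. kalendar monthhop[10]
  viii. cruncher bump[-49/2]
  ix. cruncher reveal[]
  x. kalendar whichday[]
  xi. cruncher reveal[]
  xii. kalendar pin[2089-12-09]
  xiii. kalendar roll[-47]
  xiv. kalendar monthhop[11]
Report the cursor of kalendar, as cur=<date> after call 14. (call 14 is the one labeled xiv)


$ kalendar monthhop n=17
:: 1943-09-01
$ kalendar pin d=1973-10-17
:: 1973-10-17
$ cruncher bump x=-9
:: -9
$ kalendar pin d=1976-03-17
:: 1976-03-17
$ cruncher bump x=-88
:: -97
$ kalendar whichday
:: Wednesday
$ kalendar monthhop n=10
:: 1977-01-17
$ cruncher bump x=-49/2
:: -243/2
$ cruncher reveal
:: -243/2
$ kalendar whichday
:: Monday
$ cruncher reveal
:: -243/2
$ kalendar pin d=2089-12-09
:: 2089-12-09
$ kalendar roll n=-47
:: 2089-10-23
$ kalendar monthhop n=11
:: 2090-09-23

Answer: cur=2090-09-23


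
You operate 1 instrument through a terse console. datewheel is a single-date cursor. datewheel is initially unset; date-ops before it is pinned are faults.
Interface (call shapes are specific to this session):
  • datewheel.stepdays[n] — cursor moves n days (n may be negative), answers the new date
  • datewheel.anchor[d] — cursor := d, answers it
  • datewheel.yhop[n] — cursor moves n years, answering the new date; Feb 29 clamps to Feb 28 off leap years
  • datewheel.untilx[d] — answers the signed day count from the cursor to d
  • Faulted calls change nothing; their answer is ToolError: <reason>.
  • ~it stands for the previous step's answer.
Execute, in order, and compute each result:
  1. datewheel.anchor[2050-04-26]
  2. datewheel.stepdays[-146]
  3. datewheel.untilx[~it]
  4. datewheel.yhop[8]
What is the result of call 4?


→ datewheel.anchor(d: 2050-04-26)
← 2050-04-26
→ datewheel.stepdays(n: -146)
← 2049-12-01
→ datewheel.untilx(d: ~it)
← 0
→ datewheel.yhop(n: 8)
← 2057-12-01

Answer: 2057-12-01


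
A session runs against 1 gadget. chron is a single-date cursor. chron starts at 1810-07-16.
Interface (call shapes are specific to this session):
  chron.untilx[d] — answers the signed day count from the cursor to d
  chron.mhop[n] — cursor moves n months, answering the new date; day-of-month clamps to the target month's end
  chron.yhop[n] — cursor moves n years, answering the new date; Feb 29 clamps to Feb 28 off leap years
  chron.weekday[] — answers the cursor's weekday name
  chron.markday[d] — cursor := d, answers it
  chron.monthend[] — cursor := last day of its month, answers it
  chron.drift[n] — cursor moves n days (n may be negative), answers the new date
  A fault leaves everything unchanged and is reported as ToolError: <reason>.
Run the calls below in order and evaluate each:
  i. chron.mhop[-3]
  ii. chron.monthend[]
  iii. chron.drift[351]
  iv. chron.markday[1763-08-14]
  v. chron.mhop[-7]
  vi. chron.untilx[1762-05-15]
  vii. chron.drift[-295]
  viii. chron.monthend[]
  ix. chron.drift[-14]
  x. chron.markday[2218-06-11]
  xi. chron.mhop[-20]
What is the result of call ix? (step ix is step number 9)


-- chron.mhop(n: -3) : 1810-04-16
-- chron.monthend() : 1810-04-30
-- chron.drift(n: 351) : 1811-04-16
-- chron.markday(d: 1763-08-14) : 1763-08-14
-- chron.mhop(n: -7) : 1763-01-14
-- chron.untilx(d: 1762-05-15) : -244
-- chron.drift(n: -295) : 1762-03-25
-- chron.monthend() : 1762-03-31
-- chron.drift(n: -14) : 1762-03-17
-- chron.markday(d: 2218-06-11) : 2218-06-11
-- chron.mhop(n: -20) : 2216-10-11

Answer: 1762-03-17


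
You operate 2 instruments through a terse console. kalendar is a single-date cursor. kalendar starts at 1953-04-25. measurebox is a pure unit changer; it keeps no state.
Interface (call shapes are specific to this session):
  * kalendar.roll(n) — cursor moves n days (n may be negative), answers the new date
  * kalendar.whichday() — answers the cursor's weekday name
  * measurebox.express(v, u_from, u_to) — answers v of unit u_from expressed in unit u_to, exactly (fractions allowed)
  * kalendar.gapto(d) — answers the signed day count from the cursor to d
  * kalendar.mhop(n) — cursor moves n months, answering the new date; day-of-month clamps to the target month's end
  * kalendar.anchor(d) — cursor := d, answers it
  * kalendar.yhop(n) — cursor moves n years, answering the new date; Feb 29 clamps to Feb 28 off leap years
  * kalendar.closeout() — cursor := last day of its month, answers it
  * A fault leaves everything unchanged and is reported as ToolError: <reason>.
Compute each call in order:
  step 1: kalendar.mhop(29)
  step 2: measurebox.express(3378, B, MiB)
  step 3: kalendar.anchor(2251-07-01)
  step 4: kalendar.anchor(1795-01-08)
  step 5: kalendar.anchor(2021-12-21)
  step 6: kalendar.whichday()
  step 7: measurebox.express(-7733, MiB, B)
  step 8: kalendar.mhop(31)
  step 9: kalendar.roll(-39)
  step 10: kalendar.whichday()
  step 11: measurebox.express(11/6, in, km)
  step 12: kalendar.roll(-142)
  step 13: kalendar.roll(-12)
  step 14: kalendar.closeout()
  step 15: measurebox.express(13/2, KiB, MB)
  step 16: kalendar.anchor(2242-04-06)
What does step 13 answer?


==> mhop(n→29)
<== 1955-09-25
==> express(v→3378, u_from→B, u_to→MiB)
<== 1689/524288
==> anchor(d→2251-07-01)
<== 2251-07-01
==> anchor(d→1795-01-08)
<== 1795-01-08
==> anchor(d→2021-12-21)
<== 2021-12-21
==> whichday()
<== Tuesday
==> express(v→-7733, u_from→MiB, u_to→B)
<== -8108638208
==> mhop(n→31)
<== 2024-07-21
==> roll(n→-39)
<== 2024-06-12
==> whichday()
<== Wednesday
==> express(v→11/6, u_from→in, u_to→km)
<== 1397/30000000
==> roll(n→-142)
<== 2024-01-22
==> roll(n→-12)
<== 2024-01-10
==> closeout()
<== 2024-01-31
==> express(v→13/2, u_from→KiB, u_to→MB)
<== 104/15625
==> anchor(d→2242-04-06)
<== 2242-04-06

Answer: 2024-01-10


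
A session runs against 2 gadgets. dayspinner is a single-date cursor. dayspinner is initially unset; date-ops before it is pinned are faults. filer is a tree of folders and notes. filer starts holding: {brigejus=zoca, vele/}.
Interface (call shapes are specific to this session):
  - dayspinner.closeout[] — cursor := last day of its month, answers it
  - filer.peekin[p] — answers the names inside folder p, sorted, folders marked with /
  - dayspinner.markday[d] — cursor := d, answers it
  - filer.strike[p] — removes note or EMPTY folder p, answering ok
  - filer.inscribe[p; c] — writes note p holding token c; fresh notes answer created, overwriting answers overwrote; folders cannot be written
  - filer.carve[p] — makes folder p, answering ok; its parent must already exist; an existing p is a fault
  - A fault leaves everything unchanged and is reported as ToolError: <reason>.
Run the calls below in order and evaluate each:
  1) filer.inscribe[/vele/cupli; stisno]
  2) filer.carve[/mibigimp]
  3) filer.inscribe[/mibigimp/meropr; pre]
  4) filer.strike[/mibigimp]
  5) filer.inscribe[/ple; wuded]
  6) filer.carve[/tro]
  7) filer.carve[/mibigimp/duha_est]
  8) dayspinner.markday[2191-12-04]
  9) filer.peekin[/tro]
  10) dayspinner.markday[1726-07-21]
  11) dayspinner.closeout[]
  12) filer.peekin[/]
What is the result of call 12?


Next I call filer.inscribe passing /vele/cupli, stisno, giving created.
I use filer.carve passing /mibigimp, giving ok.
I use filer.inscribe passing /mibigimp/meropr, pre, → created.
Next I call filer.strike passing /mibigimp, and see ToolError: not empty.
Next I call filer.inscribe passing /ple, wuded: created.
Now I run filer.carve passing /tro, and see ok.
I use filer.carve passing /mibigimp/duha_est: ok.
Then dayspinner.markday passing 2191-12-04, and see 2191-12-04.
I try filer.peekin passing /tro, and observe [].
I invoke dayspinner.markday passing 1726-07-21, → 1726-07-21.
Invoking dayspinner.closeout, yielding 1726-07-31.
Next I call filer.peekin passing /, which returns [brigejus, mibigimp/, ple, tro/, vele/].

Answer: [brigejus, mibigimp/, ple, tro/, vele/]


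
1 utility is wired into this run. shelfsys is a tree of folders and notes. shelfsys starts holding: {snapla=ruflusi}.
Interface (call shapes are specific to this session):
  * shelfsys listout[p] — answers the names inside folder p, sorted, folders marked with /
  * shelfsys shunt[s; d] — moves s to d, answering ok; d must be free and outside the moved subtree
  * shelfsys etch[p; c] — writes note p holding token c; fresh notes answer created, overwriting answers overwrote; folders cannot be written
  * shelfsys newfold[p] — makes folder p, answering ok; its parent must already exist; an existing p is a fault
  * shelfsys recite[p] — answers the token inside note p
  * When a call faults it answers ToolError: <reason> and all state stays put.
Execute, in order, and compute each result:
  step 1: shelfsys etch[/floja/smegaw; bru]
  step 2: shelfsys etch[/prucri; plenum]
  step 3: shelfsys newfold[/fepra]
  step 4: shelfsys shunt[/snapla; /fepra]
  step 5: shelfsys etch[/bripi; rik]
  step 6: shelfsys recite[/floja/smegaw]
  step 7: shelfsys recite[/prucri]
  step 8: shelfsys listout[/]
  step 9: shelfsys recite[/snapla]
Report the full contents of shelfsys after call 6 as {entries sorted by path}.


% shelfsys etch p='/floja/smegaw' c='bru'
[out] ToolError: no parent
% shelfsys etch p='/prucri' c='plenum'
[out] created
% shelfsys newfold p='/fepra'
[out] ok
% shelfsys shunt s='/snapla' d='/fepra'
[out] ToolError: exists
% shelfsys etch p='/bripi' c='rik'
[out] created
% shelfsys recite p='/floja/smegaw'
[out] ToolError: not found
% shelfsys recite p='/prucri'
[out] plenum
% shelfsys listout p='/'
[out] [bripi, fepra/, prucri, snapla]
% shelfsys recite p='/snapla'
[out] ruflusi

Answer: {bripi=rik, fepra/, prucri=plenum, snapla=ruflusi}


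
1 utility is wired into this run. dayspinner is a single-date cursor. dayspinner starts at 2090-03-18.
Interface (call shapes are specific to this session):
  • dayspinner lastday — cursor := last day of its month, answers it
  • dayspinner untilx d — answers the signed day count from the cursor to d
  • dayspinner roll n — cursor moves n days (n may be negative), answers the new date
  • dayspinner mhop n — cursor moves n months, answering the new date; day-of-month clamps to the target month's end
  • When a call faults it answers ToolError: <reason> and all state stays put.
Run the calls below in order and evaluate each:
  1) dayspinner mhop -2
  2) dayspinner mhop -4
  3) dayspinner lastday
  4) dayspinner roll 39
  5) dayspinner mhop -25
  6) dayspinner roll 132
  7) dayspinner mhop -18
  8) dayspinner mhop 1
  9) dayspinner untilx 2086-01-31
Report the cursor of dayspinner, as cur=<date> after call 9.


→ dayspinner mhop(n='-2')
← 2090-01-18
→ dayspinner mhop(n='-4')
← 2089-09-18
→ dayspinner lastday()
← 2089-09-30
→ dayspinner roll(n='39')
← 2089-11-08
→ dayspinner mhop(n='-25')
← 2087-10-08
→ dayspinner roll(n='132')
← 2088-02-17
→ dayspinner mhop(n='-18')
← 2086-08-17
→ dayspinner mhop(n='1')
← 2086-09-17
→ dayspinner untilx(d='2086-01-31')
← -229

Answer: cur=2086-09-17
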